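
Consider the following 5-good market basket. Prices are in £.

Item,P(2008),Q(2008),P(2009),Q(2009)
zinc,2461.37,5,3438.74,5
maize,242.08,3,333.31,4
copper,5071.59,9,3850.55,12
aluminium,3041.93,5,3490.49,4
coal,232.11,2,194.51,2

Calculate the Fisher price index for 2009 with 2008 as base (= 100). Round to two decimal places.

Laspeyres component (base-period weights):
ΣP(2009)Q(2008) = 3438.74×5 + 333.31×3 + 3850.55×9 + 3490.49×5 + 194.51×2 = 17193.7 + 999.93 + 34654.95 + 17452.45 + 389.02 = 70690.05
ΣP(2008)Q(2008) = 2461.37×5 + 242.08×3 + 5071.59×9 + 3041.93×5 + 232.11×2 = 12306.85 + 726.24 + 45644.31 + 15209.65 + 464.22 = 74351.27
L = 70690.05 / 74351.27 × 100 = 95.0758
Paasche component (current-period weights):
ΣP(2009)Q(2009) = 3438.74×5 + 333.31×4 + 3850.55×12 + 3490.49×4 + 194.51×2 = 17193.7 + 1333.24 + 46206.6 + 13961.96 + 389.02 = 79084.52
ΣP(2008)Q(2009) = 2461.37×5 + 242.08×4 + 5071.59×12 + 3041.93×4 + 232.11×2 = 12306.85 + 968.32 + 60859.08 + 12167.72 + 464.22 = 86766.19
P = 79084.52 / 86766.19 × 100 = 91.1467
Fisher = √(L × P) = √(95.0758 × 91.1467) = 93.0905

93.09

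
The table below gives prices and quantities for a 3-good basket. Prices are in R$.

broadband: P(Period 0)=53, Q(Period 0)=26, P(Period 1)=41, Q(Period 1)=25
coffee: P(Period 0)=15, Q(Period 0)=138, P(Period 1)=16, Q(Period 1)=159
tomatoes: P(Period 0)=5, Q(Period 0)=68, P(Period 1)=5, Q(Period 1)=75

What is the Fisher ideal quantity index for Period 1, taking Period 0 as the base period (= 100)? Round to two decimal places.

108.48

Laspeyres component (base-period weights):
ΣP(Period 0)Q(Period 1) = 53×25 + 15×159 + 5×75 = 1325 + 2385 + 375 = 4085
ΣP(Period 0)Q(Period 0) = 53×26 + 15×138 + 5×68 = 1378 + 2070 + 340 = 3788
L = 4085 / 3788 × 100 = 107.8405
Paasche component (current-period weights):
ΣP(Period 1)Q(Period 1) = 41×25 + 16×159 + 5×75 = 1025 + 2544 + 375 = 3944
ΣP(Period 1)Q(Period 0) = 41×26 + 16×138 + 5×68 = 1066 + 2208 + 340 = 3614
P = 3944 / 3614 × 100 = 109.1312
Fisher = √(L × P) = √(107.8405 × 109.1312) = 108.4839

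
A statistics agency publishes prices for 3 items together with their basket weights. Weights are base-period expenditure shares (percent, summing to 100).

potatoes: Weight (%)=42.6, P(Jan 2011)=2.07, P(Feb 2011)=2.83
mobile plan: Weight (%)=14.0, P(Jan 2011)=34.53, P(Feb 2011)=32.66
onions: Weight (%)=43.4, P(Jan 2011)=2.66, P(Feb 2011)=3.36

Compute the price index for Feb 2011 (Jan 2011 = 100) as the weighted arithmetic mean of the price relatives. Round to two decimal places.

potatoes: 42.6 × (2.83/2.07) = 42.6 × 1.367150 = 58.2406
mobile plan: 14.0 × (32.66/34.53) = 14.0 × 0.945844 = 13.2418
onions: 43.4 × (3.36/2.66) = 43.4 × 1.263158 = 54.8211
Index = Σ wᵢ·(p₁ᵢ/p₀ᵢ) = 58.2406 + 13.2418 + 54.8211 = 126.3035

126.30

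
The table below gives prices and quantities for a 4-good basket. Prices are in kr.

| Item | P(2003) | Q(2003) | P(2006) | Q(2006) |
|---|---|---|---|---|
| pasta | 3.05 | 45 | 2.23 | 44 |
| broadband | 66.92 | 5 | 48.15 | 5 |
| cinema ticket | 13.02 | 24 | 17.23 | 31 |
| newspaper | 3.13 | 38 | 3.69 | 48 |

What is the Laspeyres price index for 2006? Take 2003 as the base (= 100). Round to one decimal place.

Laspeyres price index uses base-period quantities as weights.
ΣP(2006)·Q(2003) = 2.23×45 + 48.15×5 + 17.23×24 + 3.69×38 = 100.35 + 240.75 + 413.52 + 140.22 = 894.84
ΣP(2003)·Q(2003) = 3.05×45 + 66.92×5 + 13.02×24 + 3.13×38 = 137.25 + 334.6 + 312.48 + 118.94 = 903.27
Index = 894.84 / 903.27 × 100 = 99.0667

99.1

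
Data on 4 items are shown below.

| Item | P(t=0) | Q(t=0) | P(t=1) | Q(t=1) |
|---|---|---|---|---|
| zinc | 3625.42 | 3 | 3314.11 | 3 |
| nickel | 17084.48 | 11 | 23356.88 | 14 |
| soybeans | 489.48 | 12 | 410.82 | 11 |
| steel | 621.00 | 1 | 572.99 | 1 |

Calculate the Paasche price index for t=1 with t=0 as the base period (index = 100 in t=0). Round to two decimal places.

Paasche price index uses current-period quantities as weights.
ΣP(t=1)·Q(t=1) = 3314.11×3 + 23356.88×14 + 410.82×11 + 572.99×1 = 9942.33 + 326996.32 + 4519.02 + 572.99 = 342030.66
ΣP(t=0)·Q(t=1) = 3625.42×3 + 17084.48×14 + 489.48×11 + 621.00×1 = 10876.26 + 239182.72 + 5384.28 + 621 = 256064.26
Index = 342030.66 / 256064.26 × 100 = 133.5722

133.57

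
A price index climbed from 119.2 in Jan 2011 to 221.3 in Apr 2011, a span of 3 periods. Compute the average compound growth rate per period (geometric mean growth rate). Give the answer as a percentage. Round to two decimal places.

Growth factor = (221.3/119.2)^(1/3) = (1.856544)^(1/3) = 1.229047
Growth rate = 1.229047 − 1 = 0.229047 = 22.9047%

22.90%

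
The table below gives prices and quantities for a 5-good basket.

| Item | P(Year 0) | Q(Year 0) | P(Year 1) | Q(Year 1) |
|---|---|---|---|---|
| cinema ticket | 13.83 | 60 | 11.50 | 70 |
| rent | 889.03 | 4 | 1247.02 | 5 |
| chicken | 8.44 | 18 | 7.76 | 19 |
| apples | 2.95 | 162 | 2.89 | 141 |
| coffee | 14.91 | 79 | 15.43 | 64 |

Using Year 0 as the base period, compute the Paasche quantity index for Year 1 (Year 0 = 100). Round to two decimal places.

Paasche quantity index uses current-period prices as weights.
ΣP(Year 1)·Q(Year 1) = 11.50×70 + 1247.02×5 + 7.76×19 + 2.89×141 + 15.43×64 = 805 + 6235.1 + 147.44 + 407.49 + 987.52 = 8582.55
ΣP(Year 1)·Q(Year 0) = 11.50×60 + 1247.02×4 + 7.76×18 + 2.89×162 + 15.43×79 = 690 + 4988.08 + 139.68 + 468.18 + 1218.97 = 7504.91
Index = 8582.55 / 7504.91 × 100 = 114.3591

114.36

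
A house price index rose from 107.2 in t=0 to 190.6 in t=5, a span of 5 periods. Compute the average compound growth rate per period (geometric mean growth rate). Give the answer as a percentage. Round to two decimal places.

Growth factor = (190.6/107.2)^(1/5) = (1.777985)^(1/5) = 1.121981
Growth rate = 1.121981 − 1 = 0.121981 = 12.1981%

12.20%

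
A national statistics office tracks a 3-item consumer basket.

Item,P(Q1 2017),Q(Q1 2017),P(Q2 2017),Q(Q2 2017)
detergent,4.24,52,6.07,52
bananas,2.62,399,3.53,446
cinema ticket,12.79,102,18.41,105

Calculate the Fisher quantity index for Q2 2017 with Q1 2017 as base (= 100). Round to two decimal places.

Laspeyres component (base-period weights):
ΣP(Q1 2017)Q(Q2 2017) = 4.24×52 + 2.62×446 + 12.79×105 = 220.48 + 1168.52 + 1342.95 = 2731.95
ΣP(Q1 2017)Q(Q1 2017) = 4.24×52 + 2.62×399 + 12.79×102 = 220.48 + 1045.38 + 1304.58 = 2570.44
L = 2731.95 / 2570.44 × 100 = 106.2834
Paasche component (current-period weights):
ΣP(Q2 2017)Q(Q2 2017) = 6.07×52 + 3.53×446 + 18.41×105 = 315.64 + 1574.38 + 1933.05 = 3823.07
ΣP(Q2 2017)Q(Q1 2017) = 6.07×52 + 3.53×399 + 18.41×102 = 315.64 + 1408.47 + 1877.82 = 3601.93
P = 3823.07 / 3601.93 × 100 = 106.1395
Fisher = √(L × P) = √(106.2834 × 106.1395) = 106.2114

106.21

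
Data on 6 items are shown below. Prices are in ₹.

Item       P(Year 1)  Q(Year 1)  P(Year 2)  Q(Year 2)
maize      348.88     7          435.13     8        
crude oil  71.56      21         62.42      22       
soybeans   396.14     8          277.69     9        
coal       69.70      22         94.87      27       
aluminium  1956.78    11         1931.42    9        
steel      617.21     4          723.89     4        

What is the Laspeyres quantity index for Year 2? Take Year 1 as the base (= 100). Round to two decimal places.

Laspeyres quantity index uses base-period prices as weights.
ΣP(Year 1)·Q(Year 2) = 348.88×8 + 71.56×22 + 396.14×9 + 69.70×27 + 1956.78×9 + 617.21×4 = 2791.04 + 1574.32 + 3565.26 + 1881.9 + 17611.02 + 2468.84 = 29892.38
ΣP(Year 1)·Q(Year 1) = 348.88×7 + 71.56×21 + 396.14×8 + 69.70×22 + 1956.78×11 + 617.21×4 = 2442.16 + 1502.76 + 3169.12 + 1533.4 + 21524.58 + 2468.84 = 32640.86
Index = 29892.38 / 32640.86 × 100 = 91.5796

91.58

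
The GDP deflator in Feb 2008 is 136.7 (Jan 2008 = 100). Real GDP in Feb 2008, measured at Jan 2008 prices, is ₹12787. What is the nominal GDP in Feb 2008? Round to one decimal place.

Nominal = Real × (Index/100) = 12787 × (136.7/100)
        = 12787 × 1.367 = 17479.8290

17479.8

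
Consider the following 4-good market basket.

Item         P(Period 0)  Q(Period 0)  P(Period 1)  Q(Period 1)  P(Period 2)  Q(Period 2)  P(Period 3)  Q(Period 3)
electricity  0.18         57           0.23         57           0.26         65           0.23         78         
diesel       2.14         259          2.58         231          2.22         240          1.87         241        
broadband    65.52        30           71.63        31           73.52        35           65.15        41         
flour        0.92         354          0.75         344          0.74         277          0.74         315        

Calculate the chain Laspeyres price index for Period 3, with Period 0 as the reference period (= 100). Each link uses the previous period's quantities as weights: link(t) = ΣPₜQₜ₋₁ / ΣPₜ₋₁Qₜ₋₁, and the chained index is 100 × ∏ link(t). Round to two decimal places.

95.24

Link Period 0→Period 1:
ΣP(Period 1)Q(Period 0) = 0.23×57 + 2.58×259 + 71.63×30 + 0.75×354 = 13.11 + 668.22 + 2148.9 + 265.5 = 3095.73
ΣP(Period 0)Q(Period 0) = 0.18×57 + 2.14×259 + 65.52×30 + 0.92×354 = 10.26 + 554.26 + 1965.6 + 325.68 = 2855.8
link = 3095.73/2855.8 = 1.084015
Link Period 1→Period 2:
ΣP(Period 2)Q(Period 1) = 0.26×57 + 2.22×231 + 73.52×31 + 0.74×344 = 14.82 + 512.82 + 2279.12 + 254.56 = 3061.32
ΣP(Period 1)Q(Period 1) = 0.23×57 + 2.58×231 + 71.63×31 + 0.75×344 = 13.11 + 595.98 + 2220.53 + 258 = 3087.62
link = 3061.32/3087.62 = 0.991482
Link Period 2→Period 3:
ΣP(Period 3)Q(Period 2) = 0.23×65 + 1.87×240 + 65.15×35 + 0.74×277 = 14.95 + 448.8 + 2280.25 + 204.98 = 2948.98
ΣP(Period 2)Q(Period 2) = 0.26×65 + 2.22×240 + 73.52×35 + 0.74×277 = 16.9 + 532.8 + 2573.2 + 204.98 = 3327.88
link = 2948.98/3327.88 = 0.886144
Chained index = 100 × 1.084015 × 0.991482 × 0.886144 = 95.2411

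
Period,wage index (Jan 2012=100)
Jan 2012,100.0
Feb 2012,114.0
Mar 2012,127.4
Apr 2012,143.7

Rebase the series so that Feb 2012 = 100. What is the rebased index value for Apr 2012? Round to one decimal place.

126.1

Rebased(Apr 2012) = 143.7 / 114.0 × 100 = 126.0526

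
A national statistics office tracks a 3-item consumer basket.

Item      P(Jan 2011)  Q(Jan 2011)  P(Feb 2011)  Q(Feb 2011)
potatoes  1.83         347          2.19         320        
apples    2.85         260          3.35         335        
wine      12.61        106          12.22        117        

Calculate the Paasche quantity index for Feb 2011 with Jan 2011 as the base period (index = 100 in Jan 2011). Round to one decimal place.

Paasche quantity index uses current-period prices as weights.
ΣP(Feb 2011)·Q(Feb 2011) = 2.19×320 + 3.35×335 + 12.22×117 = 700.8 + 1122.25 + 1429.74 = 3252.79
ΣP(Feb 2011)·Q(Jan 2011) = 2.19×347 + 3.35×260 + 12.22×106 = 759.93 + 871 + 1295.32 = 2926.25
Index = 3252.79 / 2926.25 × 100 = 111.1590

111.2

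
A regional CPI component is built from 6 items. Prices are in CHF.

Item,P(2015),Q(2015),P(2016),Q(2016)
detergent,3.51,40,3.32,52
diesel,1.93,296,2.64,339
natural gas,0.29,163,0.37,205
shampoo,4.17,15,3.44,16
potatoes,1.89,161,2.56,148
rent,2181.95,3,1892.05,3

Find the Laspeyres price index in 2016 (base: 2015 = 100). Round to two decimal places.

92.74

Laspeyres price index uses base-period quantities as weights.
ΣP(2016)·Q(2015) = 3.32×40 + 2.64×296 + 0.37×163 + 3.44×15 + 2.56×161 + 1892.05×3 = 132.8 + 781.44 + 60.31 + 51.6 + 412.16 + 5676.15 = 7114.46
ΣP(2015)·Q(2015) = 3.51×40 + 1.93×296 + 0.29×163 + 4.17×15 + 1.89×161 + 2181.95×3 = 140.4 + 571.28 + 47.27 + 62.55 + 304.29 + 6545.85 = 7671.64
Index = 7114.46 / 7671.64 × 100 = 92.7371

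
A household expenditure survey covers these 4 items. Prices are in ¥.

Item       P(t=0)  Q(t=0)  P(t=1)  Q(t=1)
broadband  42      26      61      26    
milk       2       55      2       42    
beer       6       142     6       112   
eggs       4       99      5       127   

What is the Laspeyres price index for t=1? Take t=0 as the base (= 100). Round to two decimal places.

124.20

Laspeyres price index uses base-period quantities as weights.
ΣP(t=1)·Q(t=0) = 61×26 + 2×55 + 6×142 + 5×99 = 1586 + 110 + 852 + 495 = 3043
ΣP(t=0)·Q(t=0) = 42×26 + 2×55 + 6×142 + 4×99 = 1092 + 110 + 852 + 396 = 2450
Index = 3043 / 2450 × 100 = 124.2041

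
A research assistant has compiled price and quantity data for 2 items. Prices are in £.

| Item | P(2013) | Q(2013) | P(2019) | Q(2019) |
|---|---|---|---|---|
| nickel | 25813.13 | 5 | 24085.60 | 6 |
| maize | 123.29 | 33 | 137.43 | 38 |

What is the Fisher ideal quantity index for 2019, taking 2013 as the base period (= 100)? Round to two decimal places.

119.84

Laspeyres component (base-period weights):
ΣP(2013)Q(2019) = 25813.13×6 + 123.29×38 = 154878.78 + 4685.02 = 159563.8
ΣP(2013)Q(2013) = 25813.13×5 + 123.29×33 = 129065.65 + 4068.57 = 133134.22
L = 159563.8 / 133134.22 × 100 = 119.8518
Paasche component (current-period weights):
ΣP(2019)Q(2019) = 24085.60×6 + 137.43×38 = 144513.6 + 5222.34 = 149735.94
ΣP(2019)Q(2013) = 24085.60×5 + 137.43×33 = 120428 + 4535.19 = 124963.19
P = 149735.94 / 124963.19 × 100 = 119.8240
Fisher = √(L × P) = √(119.8518 × 119.8240) = 119.8379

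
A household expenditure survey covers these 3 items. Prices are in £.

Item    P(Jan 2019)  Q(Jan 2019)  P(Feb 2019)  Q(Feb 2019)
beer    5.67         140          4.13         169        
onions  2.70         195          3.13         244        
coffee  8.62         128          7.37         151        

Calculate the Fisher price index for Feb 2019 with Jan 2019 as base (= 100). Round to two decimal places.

88.09

Laspeyres component (base-period weights):
ΣP(Feb 2019)Q(Jan 2019) = 4.13×140 + 3.13×195 + 7.37×128 = 578.2 + 610.35 + 943.36 = 2131.91
ΣP(Jan 2019)Q(Jan 2019) = 5.67×140 + 2.70×195 + 8.62×128 = 793.8 + 526.5 + 1103.36 = 2423.66
L = 2131.91 / 2423.66 × 100 = 87.9624
Paasche component (current-period weights):
ΣP(Feb 2019)Q(Feb 2019) = 4.13×169 + 3.13×244 + 7.37×151 = 697.97 + 763.72 + 1112.87 = 2574.56
ΣP(Jan 2019)Q(Feb 2019) = 5.67×169 + 2.70×244 + 8.62×151 = 958.23 + 658.8 + 1301.62 = 2918.65
P = 2574.56 / 2918.65 × 100 = 88.2106
Fisher = √(L × P) = √(87.9624 × 88.2106) = 88.0864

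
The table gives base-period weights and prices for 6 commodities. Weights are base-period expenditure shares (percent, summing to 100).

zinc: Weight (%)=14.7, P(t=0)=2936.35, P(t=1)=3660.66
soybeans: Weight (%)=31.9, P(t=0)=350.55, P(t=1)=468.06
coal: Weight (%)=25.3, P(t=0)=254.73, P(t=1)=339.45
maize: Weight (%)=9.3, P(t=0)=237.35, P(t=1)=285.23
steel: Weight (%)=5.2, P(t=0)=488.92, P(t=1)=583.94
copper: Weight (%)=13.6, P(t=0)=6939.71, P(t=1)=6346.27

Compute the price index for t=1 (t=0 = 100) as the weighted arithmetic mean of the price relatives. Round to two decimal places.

zinc: 14.7 × (3660.66/2936.35) = 14.7 × 1.246670 = 18.3261
soybeans: 31.9 × (468.06/350.55) = 31.9 × 1.335216 = 42.5934
coal: 25.3 × (339.45/254.73) = 25.3 × 1.332587 = 33.7145
maize: 9.3 × (285.23/237.35) = 9.3 × 1.201727 = 11.1761
steel: 5.2 × (583.94/488.92) = 5.2 × 1.194347 = 6.2106
copper: 13.6 × (6346.27/6939.71) = 13.6 × 0.914486 = 12.4370
Index = Σ wᵢ·(p₁ᵢ/p₀ᵢ) = 18.3261 + 42.5934 + 33.7145 + 11.1761 + 6.2106 + 12.4370 = 124.4576

124.46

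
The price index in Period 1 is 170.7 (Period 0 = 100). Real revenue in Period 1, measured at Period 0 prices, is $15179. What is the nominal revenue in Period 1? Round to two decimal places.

Nominal = Real × (Index/100) = 15179 × (170.7/100)
        = 15179 × 1.707 = 25910.5530

25910.55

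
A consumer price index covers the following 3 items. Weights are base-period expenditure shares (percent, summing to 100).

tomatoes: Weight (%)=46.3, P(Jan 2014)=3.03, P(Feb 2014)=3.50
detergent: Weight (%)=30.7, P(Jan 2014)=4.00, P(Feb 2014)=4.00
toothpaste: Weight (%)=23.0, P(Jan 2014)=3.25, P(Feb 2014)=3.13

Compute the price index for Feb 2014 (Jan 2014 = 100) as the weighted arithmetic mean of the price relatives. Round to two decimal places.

tomatoes: 46.3 × (3.50/3.03) = 46.3 × 1.155116 = 53.4818
detergent: 30.7 × (4.00/4.00) = 30.7 × 1.000000 = 30.7000
toothpaste: 23.0 × (3.13/3.25) = 23.0 × 0.963077 = 22.1508
Index = Σ wᵢ·(p₁ᵢ/p₀ᵢ) = 53.4818 + 30.7000 + 22.1508 = 106.3326

106.33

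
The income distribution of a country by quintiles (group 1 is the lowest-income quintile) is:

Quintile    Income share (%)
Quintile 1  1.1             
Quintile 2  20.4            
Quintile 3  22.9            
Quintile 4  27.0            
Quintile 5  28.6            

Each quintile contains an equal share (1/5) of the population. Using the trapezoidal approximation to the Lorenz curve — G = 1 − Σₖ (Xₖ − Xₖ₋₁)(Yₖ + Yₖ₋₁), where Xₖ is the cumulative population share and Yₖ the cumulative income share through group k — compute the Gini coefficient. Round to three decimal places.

0.246

Cumulative income shares Yₖ: 0.0110, 0.2150, 0.4440, 0.7140, 1.0000
Σ (Xₖ−Xₖ₋₁)(Yₖ+Yₖ₋₁) = (1/5)(0.0110+0.0000) + (1/5)(0.2150+0.0110) + (1/5)(0.4440+0.2150) + (1/5)(0.7140+0.4440) + (1/5)(1.0000+0.7140)
  = 0.0022 + 0.0452 + 0.1318 + 0.2316 + 0.3428 = 0.7536
G = 1 − 0.7536 = 0.2464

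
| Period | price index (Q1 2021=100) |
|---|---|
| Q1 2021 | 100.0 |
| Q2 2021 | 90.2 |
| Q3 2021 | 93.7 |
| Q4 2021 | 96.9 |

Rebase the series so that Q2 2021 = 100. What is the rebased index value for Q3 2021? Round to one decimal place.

Rebased(Q3 2021) = 93.7 / 90.2 × 100 = 103.8803

103.9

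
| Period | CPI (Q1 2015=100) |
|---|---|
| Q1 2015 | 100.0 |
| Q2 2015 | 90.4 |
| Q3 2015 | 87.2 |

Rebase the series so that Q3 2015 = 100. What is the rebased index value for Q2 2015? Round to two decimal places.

103.67

Rebased(Q2 2015) = 90.4 / 87.2 × 100 = 103.6697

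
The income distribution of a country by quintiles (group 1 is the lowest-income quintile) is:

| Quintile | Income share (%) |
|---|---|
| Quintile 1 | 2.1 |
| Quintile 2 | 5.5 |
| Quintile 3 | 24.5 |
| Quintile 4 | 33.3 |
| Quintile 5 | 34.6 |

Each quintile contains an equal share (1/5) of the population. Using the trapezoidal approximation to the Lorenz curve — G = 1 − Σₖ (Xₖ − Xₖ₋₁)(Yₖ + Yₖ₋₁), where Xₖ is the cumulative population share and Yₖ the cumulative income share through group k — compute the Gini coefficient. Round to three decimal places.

Cumulative income shares Yₖ: 0.0210, 0.0760, 0.3210, 0.6540, 1.0000
Σ (Xₖ−Xₖ₋₁)(Yₖ+Yₖ₋₁) = (1/5)(0.0210+0.0000) + (1/5)(0.0760+0.0210) + (1/5)(0.3210+0.0760) + (1/5)(0.6540+0.3210) + (1/5)(1.0000+0.6540)
  = 0.0042 + 0.0194 + 0.0794 + 0.1950 + 0.3308 = 0.6288
G = 1 − 0.6288 = 0.3712

0.371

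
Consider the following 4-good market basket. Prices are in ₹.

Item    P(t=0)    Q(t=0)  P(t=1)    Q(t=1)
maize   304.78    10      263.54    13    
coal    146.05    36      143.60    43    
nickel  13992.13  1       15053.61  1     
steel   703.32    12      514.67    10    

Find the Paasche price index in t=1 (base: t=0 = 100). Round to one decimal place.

Paasche price index uses current-period quantities as weights.
ΣP(t=1)·Q(t=1) = 263.54×13 + 143.60×43 + 15053.61×1 + 514.67×10 = 3426.02 + 6174.8 + 15053.61 + 5146.7 = 29801.13
ΣP(t=0)·Q(t=1) = 304.78×13 + 146.05×43 + 13992.13×1 + 703.32×10 = 3962.14 + 6280.15 + 13992.13 + 7033.2 = 31267.62
Index = 29801.13 / 31267.62 × 100 = 95.3099

95.3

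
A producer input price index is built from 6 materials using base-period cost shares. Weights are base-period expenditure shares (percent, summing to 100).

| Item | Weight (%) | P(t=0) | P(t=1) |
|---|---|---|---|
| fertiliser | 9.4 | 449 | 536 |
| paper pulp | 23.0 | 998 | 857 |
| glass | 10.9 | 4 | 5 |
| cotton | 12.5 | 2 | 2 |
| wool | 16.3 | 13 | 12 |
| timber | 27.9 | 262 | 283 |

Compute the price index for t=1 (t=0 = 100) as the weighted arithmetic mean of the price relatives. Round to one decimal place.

102.3

fertiliser: 9.4 × (536/449) = 9.4 × 1.193764 = 11.2214
paper pulp: 23.0 × (857/998) = 23.0 × 0.858717 = 19.7505
glass: 10.9 × (5/4) = 10.9 × 1.250000 = 13.6250
cotton: 12.5 × (2/2) = 12.5 × 1.000000 = 12.5000
wool: 16.3 × (12/13) = 16.3 × 0.923077 = 15.0462
timber: 27.9 × (283/262) = 27.9 × 1.080153 = 30.1363
Index = Σ wᵢ·(p₁ᵢ/p₀ᵢ) = 11.2214 + 19.7505 + 13.6250 + 12.5000 + 15.0462 + 30.1363 = 102.2793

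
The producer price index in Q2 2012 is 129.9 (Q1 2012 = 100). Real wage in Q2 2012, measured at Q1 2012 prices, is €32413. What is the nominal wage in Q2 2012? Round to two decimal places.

42104.49

Nominal = Real × (Index/100) = 32413 × (129.9/100)
        = 32413 × 1.299 = 42104.4870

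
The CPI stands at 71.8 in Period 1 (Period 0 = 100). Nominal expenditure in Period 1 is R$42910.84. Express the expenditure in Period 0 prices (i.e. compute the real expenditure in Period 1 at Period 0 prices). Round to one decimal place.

59764.4

Real = Nominal ÷ (Index/100) = 42910.84 ÷ (71.8/100)
     = 42910.84 ÷ 0.718 = 59764.4011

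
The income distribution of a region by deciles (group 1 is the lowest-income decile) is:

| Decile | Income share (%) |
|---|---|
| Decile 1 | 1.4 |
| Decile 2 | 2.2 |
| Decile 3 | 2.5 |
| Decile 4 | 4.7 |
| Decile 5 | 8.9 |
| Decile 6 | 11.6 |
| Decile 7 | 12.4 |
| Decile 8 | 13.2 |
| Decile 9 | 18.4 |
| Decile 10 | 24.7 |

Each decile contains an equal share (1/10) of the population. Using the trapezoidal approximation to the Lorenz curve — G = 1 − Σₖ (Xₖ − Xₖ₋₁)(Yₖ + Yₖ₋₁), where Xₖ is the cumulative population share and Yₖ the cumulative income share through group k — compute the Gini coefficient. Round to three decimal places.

0.402

Cumulative income shares Yₖ: 0.0140, 0.0360, 0.0610, 0.1080, 0.1970, 0.3130, 0.4370, 0.5690, 0.7530, 1.0000
Σ (Xₖ−Xₖ₋₁)(Yₖ+Yₖ₋₁) = (1/10)(0.0140+0.0000) + (1/10)(0.0360+0.0140) + (1/10)(0.0610+0.0360) + (1/10)(0.1080+0.0610) + (1/10)(0.1970+0.1080) + (1/10)(0.3130+0.1970) + (1/10)(0.4370+0.3130) + (1/10)(0.5690+0.4370) + (1/10)(0.7530+0.5690) + (1/10)(1.0000+0.7530)
  = 0.0014 + 0.0050 + 0.0097 + 0.0169 + 0.0305 + 0.0510 + 0.0750 + 0.1006 + 0.1322 + 0.1753 = 0.5976
G = 1 − 0.5976 = 0.4024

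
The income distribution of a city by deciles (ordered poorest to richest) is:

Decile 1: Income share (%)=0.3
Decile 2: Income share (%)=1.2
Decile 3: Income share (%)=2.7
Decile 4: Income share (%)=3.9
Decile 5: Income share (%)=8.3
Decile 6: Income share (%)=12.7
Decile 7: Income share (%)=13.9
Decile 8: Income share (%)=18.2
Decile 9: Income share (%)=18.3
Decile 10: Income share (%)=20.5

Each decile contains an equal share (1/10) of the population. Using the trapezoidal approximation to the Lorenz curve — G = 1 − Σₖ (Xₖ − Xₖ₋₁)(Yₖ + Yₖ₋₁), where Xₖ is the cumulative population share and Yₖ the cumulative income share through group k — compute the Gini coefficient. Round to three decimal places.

Cumulative income shares Yₖ: 0.0030, 0.0150, 0.0420, 0.0810, 0.1640, 0.2910, 0.4300, 0.6120, 0.7950, 1.0000
Σ (Xₖ−Xₖ₋₁)(Yₖ+Yₖ₋₁) = (1/10)(0.0030+0.0000) + (1/10)(0.0150+0.0030) + (1/10)(0.0420+0.0150) + (1/10)(0.0810+0.0420) + (1/10)(0.1640+0.0810) + (1/10)(0.2910+0.1640) + (1/10)(0.4300+0.2910) + (1/10)(0.6120+0.4300) + (1/10)(0.7950+0.6120) + (1/10)(1.0000+0.7950)
  = 0.0003 + 0.0018 + 0.0057 + 0.0123 + 0.0245 + 0.0455 + 0.0721 + 0.1042 + 0.1407 + 0.1795 = 0.5866
G = 1 − 0.5866 = 0.4134

0.413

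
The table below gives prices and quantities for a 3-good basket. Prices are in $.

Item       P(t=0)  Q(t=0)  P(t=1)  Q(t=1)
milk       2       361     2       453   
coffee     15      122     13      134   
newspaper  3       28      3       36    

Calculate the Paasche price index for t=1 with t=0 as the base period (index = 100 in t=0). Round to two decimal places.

91.14

Paasche price index uses current-period quantities as weights.
ΣP(t=1)·Q(t=1) = 2×453 + 13×134 + 3×36 = 906 + 1742 + 108 = 2756
ΣP(t=0)·Q(t=1) = 2×453 + 15×134 + 3×36 = 906 + 2010 + 108 = 3024
Index = 2756 / 3024 × 100 = 91.1376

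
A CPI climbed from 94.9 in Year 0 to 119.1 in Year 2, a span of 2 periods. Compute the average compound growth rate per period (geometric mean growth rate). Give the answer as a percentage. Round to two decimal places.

Growth factor = (119.1/94.9)^(1/2) = (1.255005)^(1/2) = 1.120270
Growth rate = 1.120270 − 1 = 0.120270 = 12.0270%

12.03%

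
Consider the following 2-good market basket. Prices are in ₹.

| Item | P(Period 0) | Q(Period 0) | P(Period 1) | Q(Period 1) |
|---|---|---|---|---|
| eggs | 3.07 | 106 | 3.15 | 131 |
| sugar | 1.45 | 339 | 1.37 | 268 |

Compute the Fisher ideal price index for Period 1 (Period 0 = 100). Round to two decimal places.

98.17

Laspeyres component (base-period weights):
ΣP(Period 1)Q(Period 0) = 3.15×106 + 1.37×339 = 333.9 + 464.43 = 798.33
ΣP(Period 0)Q(Period 0) = 3.07×106 + 1.45×339 = 325.42 + 491.55 = 816.97
L = 798.33 / 816.97 × 100 = 97.7184
Paasche component (current-period weights):
ΣP(Period 1)Q(Period 1) = 3.15×131 + 1.37×268 = 412.65 + 367.16 = 779.81
ΣP(Period 0)Q(Period 1) = 3.07×131 + 1.45×268 = 402.17 + 388.6 = 790.77
P = 779.81 / 790.77 × 100 = 98.6140
Fisher = √(L × P) = √(97.7184 × 98.6140) = 98.1652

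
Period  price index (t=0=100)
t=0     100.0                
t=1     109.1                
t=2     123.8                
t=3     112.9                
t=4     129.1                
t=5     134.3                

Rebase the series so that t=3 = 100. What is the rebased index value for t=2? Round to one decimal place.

Rebased(t=2) = 123.8 / 112.9 × 100 = 109.6546

109.7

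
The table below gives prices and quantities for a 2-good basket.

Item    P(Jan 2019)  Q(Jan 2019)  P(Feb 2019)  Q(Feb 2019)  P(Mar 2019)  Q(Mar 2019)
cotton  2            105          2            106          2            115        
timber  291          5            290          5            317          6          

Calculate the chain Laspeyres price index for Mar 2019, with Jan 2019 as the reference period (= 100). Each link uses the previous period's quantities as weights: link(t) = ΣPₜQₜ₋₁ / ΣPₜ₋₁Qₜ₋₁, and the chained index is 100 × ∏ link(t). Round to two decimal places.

107.80

Link Jan 2019→Feb 2019:
ΣP(Feb 2019)Q(Jan 2019) = 2×105 + 290×5 = 210 + 1450 = 1660
ΣP(Jan 2019)Q(Jan 2019) = 2×105 + 291×5 = 210 + 1455 = 1665
link = 1660/1665 = 0.996997
Link Feb 2019→Mar 2019:
ΣP(Mar 2019)Q(Feb 2019) = 2×106 + 317×5 = 212 + 1585 = 1797
ΣP(Feb 2019)Q(Feb 2019) = 2×106 + 290×5 = 212 + 1450 = 1662
link = 1797/1662 = 1.081227
Chained index = 100 × 0.996997 × 1.081227 = 107.7981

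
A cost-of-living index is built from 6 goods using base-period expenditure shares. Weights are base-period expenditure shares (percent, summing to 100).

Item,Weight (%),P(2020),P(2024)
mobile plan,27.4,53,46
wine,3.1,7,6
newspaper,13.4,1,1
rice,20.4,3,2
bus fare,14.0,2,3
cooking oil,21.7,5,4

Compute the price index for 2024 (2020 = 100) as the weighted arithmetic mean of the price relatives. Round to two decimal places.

91.80

mobile plan: 27.4 × (46/53) = 27.4 × 0.867925 = 23.7811
wine: 3.1 × (6/7) = 3.1 × 0.857143 = 2.6571
newspaper: 13.4 × (1/1) = 13.4 × 1.000000 = 13.4000
rice: 20.4 × (2/3) = 20.4 × 0.666667 = 13.6000
bus fare: 14.0 × (3/2) = 14.0 × 1.500000 = 21.0000
cooking oil: 21.7 × (4/5) = 21.7 × 0.800000 = 17.3600
Index = Σ wᵢ·(p₁ᵢ/p₀ᵢ) = 23.7811 + 2.6571 + 13.4000 + 13.6000 + 21.0000 + 17.3600 = 91.7983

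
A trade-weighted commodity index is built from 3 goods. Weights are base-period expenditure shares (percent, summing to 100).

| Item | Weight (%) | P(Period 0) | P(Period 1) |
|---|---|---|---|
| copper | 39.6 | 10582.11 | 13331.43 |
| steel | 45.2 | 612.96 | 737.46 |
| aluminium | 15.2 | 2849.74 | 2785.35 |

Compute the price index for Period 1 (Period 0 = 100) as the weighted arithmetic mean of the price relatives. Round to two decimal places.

119.13

copper: 39.6 × (13331.43/10582.11) = 39.6 × 1.259808 = 49.8884
steel: 45.2 × (737.46/612.96) = 45.2 × 1.203113 = 54.3807
aluminium: 15.2 × (2785.35/2849.74) = 15.2 × 0.977405 = 14.8566
Index = Σ wᵢ·(p₁ᵢ/p₀ᵢ) = 49.8884 + 54.3807 + 14.8566 = 119.1257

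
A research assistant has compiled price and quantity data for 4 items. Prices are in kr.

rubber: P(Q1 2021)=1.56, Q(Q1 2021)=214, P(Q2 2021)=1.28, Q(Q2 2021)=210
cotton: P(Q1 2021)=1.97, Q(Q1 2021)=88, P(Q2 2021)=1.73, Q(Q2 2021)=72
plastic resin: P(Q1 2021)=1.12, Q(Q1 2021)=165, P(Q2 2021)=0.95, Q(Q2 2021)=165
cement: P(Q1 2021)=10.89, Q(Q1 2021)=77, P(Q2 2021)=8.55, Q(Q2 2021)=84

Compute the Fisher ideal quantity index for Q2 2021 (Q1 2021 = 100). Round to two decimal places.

102.35

Laspeyres component (base-period weights):
ΣP(Q1 2021)Q(Q2 2021) = 1.56×210 + 1.97×72 + 1.12×165 + 10.89×84 = 327.6 + 141.84 + 184.8 + 914.76 = 1569
ΣP(Q1 2021)Q(Q1 2021) = 1.56×214 + 1.97×88 + 1.12×165 + 10.89×77 = 333.84 + 173.36 + 184.8 + 838.53 = 1530.53
L = 1569 / 1530.53 × 100 = 102.5135
Paasche component (current-period weights):
ΣP(Q2 2021)Q(Q2 2021) = 1.28×210 + 1.73×72 + 0.95×165 + 8.55×84 = 268.8 + 124.56 + 156.75 + 718.2 = 1268.31
ΣP(Q2 2021)Q(Q1 2021) = 1.28×214 + 1.73×88 + 0.95×165 + 8.55×77 = 273.92 + 152.24 + 156.75 + 658.35 = 1241.26
P = 1268.31 / 1241.26 × 100 = 102.1792
Fisher = √(L × P) = √(102.5135 × 102.1792) = 102.3462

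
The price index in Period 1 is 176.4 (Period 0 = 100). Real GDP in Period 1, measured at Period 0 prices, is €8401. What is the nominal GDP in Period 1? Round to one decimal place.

Nominal = Real × (Index/100) = 8401 × (176.4/100)
        = 8401 × 1.764 = 14819.3640

14819.4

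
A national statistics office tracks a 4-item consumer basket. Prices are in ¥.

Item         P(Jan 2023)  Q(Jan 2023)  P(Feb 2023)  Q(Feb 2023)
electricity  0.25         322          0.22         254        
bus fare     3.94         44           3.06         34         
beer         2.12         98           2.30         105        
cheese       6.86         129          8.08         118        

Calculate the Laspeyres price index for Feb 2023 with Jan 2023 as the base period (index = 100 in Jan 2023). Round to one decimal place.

Laspeyres price index uses base-period quantities as weights.
ΣP(Feb 2023)·Q(Jan 2023) = 0.22×322 + 3.06×44 + 2.30×98 + 8.08×129 = 70.84 + 134.64 + 225.4 + 1042.32 = 1473.2
ΣP(Jan 2023)·Q(Jan 2023) = 0.25×322 + 3.94×44 + 2.12×98 + 6.86×129 = 80.5 + 173.36 + 207.76 + 884.94 = 1346.56
Index = 1473.2 / 1346.56 × 100 = 109.4047

109.4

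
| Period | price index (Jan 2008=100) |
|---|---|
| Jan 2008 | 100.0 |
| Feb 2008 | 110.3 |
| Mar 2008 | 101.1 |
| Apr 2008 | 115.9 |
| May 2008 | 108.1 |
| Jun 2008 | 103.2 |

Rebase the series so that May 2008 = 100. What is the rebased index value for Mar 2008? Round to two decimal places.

Rebased(Mar 2008) = 101.1 / 108.1 × 100 = 93.5245

93.52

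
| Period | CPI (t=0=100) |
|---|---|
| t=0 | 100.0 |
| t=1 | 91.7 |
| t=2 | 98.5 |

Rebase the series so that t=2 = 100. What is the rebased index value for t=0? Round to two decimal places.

101.52

Rebased(t=0) = 100.0 / 98.5 × 100 = 101.5228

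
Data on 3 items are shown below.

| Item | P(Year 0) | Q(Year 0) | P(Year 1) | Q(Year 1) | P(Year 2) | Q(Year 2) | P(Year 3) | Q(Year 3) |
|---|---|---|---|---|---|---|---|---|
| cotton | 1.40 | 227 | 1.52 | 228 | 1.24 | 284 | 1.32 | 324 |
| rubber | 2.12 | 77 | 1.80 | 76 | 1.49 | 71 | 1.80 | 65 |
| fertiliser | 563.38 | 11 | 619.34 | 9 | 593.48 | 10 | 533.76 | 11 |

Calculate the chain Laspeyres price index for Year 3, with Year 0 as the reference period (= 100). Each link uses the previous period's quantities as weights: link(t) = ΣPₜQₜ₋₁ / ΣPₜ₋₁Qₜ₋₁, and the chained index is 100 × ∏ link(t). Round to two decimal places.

94.54

Link Year 0→Year 1:
ΣP(Year 1)Q(Year 0) = 1.52×227 + 1.80×77 + 619.34×11 = 345.04 + 138.6 + 6812.74 = 7296.38
ΣP(Year 0)Q(Year 0) = 1.40×227 + 2.12×77 + 563.38×11 = 317.8 + 163.24 + 6197.18 = 6678.22
link = 7296.38/6678.22 = 1.092564
Link Year 1→Year 2:
ΣP(Year 2)Q(Year 1) = 1.24×228 + 1.49×76 + 593.48×9 = 282.72 + 113.24 + 5341.32 = 5737.28
ΣP(Year 1)Q(Year 1) = 1.52×228 + 1.80×76 + 619.34×9 = 346.56 + 136.8 + 5574.06 = 6057.42
link = 5737.28/6057.42 = 0.947149
Link Year 2→Year 3:
ΣP(Year 3)Q(Year 2) = 1.32×284 + 1.80×71 + 533.76×10 = 374.88 + 127.8 + 5337.6 = 5840.28
ΣP(Year 2)Q(Year 2) = 1.24×284 + 1.49×71 + 593.48×10 = 352.16 + 105.79 + 5934.8 = 6392.75
link = 5840.28/6392.75 = 0.913579
Chained index = 100 × 1.092564 × 0.947149 × 0.913579 = 94.5390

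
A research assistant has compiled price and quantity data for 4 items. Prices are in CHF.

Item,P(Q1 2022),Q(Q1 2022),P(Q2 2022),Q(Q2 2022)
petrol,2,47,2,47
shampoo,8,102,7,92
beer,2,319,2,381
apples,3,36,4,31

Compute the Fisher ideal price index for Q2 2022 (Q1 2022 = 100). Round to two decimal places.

Laspeyres component (base-period weights):
ΣP(Q2 2022)Q(Q1 2022) = 2×47 + 7×102 + 2×319 + 4×36 = 94 + 714 + 638 + 144 = 1590
ΣP(Q1 2022)Q(Q1 2022) = 2×47 + 8×102 + 2×319 + 3×36 = 94 + 816 + 638 + 108 = 1656
L = 1590 / 1656 × 100 = 96.0145
Paasche component (current-period weights):
ΣP(Q2 2022)Q(Q2 2022) = 2×47 + 7×92 + 2×381 + 4×31 = 94 + 644 + 762 + 124 = 1624
ΣP(Q1 2022)Q(Q2 2022) = 2×47 + 8×92 + 2×381 + 3×31 = 94 + 736 + 762 + 93 = 1685
P = 1624 / 1685 × 100 = 96.3798
Fisher = √(L × P) = √(96.0145 × 96.3798) = 96.1970

96.20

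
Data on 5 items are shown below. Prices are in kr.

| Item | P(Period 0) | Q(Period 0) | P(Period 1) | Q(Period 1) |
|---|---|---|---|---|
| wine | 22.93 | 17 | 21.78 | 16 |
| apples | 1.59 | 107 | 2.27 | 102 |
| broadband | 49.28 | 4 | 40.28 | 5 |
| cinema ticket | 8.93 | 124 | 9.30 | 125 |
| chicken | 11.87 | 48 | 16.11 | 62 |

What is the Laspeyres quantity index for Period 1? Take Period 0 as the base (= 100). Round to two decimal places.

107.95

Laspeyres quantity index uses base-period prices as weights.
ΣP(Period 0)·Q(Period 1) = 22.93×16 + 1.59×102 + 49.28×5 + 8.93×125 + 11.87×62 = 366.88 + 162.18 + 246.4 + 1116.25 + 735.94 = 2627.65
ΣP(Period 0)·Q(Period 0) = 22.93×17 + 1.59×107 + 49.28×4 + 8.93×124 + 11.87×48 = 389.81 + 170.13 + 197.12 + 1107.32 + 569.76 = 2434.14
Index = 2627.65 / 2434.14 × 100 = 107.9498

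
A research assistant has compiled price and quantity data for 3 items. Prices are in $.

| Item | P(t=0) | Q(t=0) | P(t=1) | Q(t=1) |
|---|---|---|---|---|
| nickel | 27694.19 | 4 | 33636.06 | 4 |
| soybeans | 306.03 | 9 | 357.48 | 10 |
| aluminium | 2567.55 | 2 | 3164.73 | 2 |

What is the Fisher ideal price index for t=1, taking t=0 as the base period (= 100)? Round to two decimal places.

Laspeyres component (base-period weights):
ΣP(t=1)Q(t=0) = 33636.06×4 + 357.48×9 + 3164.73×2 = 134544.24 + 3217.32 + 6329.46 = 144091.02
ΣP(t=0)Q(t=0) = 27694.19×4 + 306.03×9 + 2567.55×2 = 110776.76 + 2754.27 + 5135.1 = 118666.13
L = 144091.02 / 118666.13 × 100 = 121.4256
Paasche component (current-period weights):
ΣP(t=1)Q(t=1) = 33636.06×4 + 357.48×10 + 3164.73×2 = 134544.24 + 3574.8 + 6329.46 = 144448.5
ΣP(t=0)Q(t=1) = 27694.19×4 + 306.03×10 + 2567.55×2 = 110776.76 + 3060.3 + 5135.1 = 118972.16
P = 144448.5 / 118972.16 × 100 = 121.4137
Fisher = √(L × P) = √(121.4256 × 121.4137) = 121.4196

121.42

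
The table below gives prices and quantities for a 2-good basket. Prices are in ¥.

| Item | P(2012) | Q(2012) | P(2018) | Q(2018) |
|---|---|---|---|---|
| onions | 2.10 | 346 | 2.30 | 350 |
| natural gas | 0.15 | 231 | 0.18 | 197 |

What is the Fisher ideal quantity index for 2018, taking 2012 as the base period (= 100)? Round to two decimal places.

100.40

Laspeyres component (base-period weights):
ΣP(2012)Q(2018) = 2.10×350 + 0.15×197 = 735 + 29.55 = 764.55
ΣP(2012)Q(2012) = 2.10×346 + 0.15×231 = 726.6 + 34.65 = 761.25
L = 764.55 / 761.25 × 100 = 100.4335
Paasche component (current-period weights):
ΣP(2018)Q(2018) = 2.30×350 + 0.18×197 = 805 + 35.46 = 840.46
ΣP(2018)Q(2012) = 2.30×346 + 0.18×231 = 795.8 + 41.58 = 837.38
P = 840.46 / 837.38 × 100 = 100.3678
Fisher = √(L × P) = √(100.4335 × 100.3678) = 100.4007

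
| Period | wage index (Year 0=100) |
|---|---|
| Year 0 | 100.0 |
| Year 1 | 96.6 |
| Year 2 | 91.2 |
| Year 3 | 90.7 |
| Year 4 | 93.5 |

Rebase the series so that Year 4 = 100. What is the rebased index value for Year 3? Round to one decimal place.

Rebased(Year 3) = 90.7 / 93.5 × 100 = 97.0053

97.0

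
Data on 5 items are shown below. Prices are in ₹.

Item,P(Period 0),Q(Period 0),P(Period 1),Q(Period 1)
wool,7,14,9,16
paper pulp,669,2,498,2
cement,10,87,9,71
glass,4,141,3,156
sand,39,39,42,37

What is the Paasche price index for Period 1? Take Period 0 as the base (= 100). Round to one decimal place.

89.9

Paasche price index uses current-period quantities as weights.
ΣP(Period 1)·Q(Period 1) = 9×16 + 498×2 + 9×71 + 3×156 + 42×37 = 144 + 996 + 639 + 468 + 1554 = 3801
ΣP(Period 0)·Q(Period 1) = 7×16 + 669×2 + 10×71 + 4×156 + 39×37 = 112 + 1338 + 710 + 624 + 1443 = 4227
Index = 3801 / 4227 × 100 = 89.9219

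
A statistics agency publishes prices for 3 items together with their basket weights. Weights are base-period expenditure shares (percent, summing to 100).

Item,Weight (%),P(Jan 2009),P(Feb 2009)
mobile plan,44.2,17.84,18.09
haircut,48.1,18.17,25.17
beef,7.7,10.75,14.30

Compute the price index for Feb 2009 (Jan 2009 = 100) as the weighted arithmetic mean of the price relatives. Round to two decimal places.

121.69

mobile plan: 44.2 × (18.09/17.84) = 44.2 × 1.014013 = 44.8194
haircut: 48.1 × (25.17/18.17) = 48.1 × 1.385250 = 66.6305
beef: 7.7 × (14.30/10.75) = 7.7 × 1.330233 = 10.2428
Index = Σ wᵢ·(p₁ᵢ/p₀ᵢ) = 44.8194 + 66.6305 + 10.2428 = 121.6927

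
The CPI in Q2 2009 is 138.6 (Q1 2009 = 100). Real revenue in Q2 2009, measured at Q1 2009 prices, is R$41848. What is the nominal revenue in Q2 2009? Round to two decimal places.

Nominal = Real × (Index/100) = 41848 × (138.6/100)
        = 41848 × 1.386 = 58001.3280

58001.33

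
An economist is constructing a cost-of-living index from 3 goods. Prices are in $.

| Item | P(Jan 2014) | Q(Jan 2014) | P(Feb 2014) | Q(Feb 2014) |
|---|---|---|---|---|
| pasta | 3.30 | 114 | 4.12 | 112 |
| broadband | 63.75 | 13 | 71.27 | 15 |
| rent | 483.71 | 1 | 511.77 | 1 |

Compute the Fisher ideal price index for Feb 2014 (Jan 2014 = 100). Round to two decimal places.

112.92

Laspeyres component (base-period weights):
ΣP(Feb 2014)Q(Jan 2014) = 4.12×114 + 71.27×13 + 511.77×1 = 469.68 + 926.51 + 511.77 = 1907.96
ΣP(Jan 2014)Q(Jan 2014) = 3.30×114 + 63.75×13 + 483.71×1 = 376.2 + 828.75 + 483.71 = 1688.66
L = 1907.96 / 1688.66 × 100 = 112.9866
Paasche component (current-period weights):
ΣP(Feb 2014)Q(Feb 2014) = 4.12×112 + 71.27×15 + 511.77×1 = 461.44 + 1069.05 + 511.77 = 2042.26
ΣP(Jan 2014)Q(Feb 2014) = 3.30×112 + 63.75×15 + 483.71×1 = 369.6 + 956.25 + 483.71 = 1809.56
P = 2042.26 / 1809.56 × 100 = 112.8595
Fisher = √(L × P) = √(112.9866 × 112.8595) = 112.9230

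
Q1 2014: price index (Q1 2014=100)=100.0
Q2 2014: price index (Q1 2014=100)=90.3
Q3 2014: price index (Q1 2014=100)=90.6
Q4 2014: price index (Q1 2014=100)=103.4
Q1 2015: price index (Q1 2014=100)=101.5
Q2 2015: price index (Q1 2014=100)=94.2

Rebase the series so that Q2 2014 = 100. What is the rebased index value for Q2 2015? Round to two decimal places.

104.32

Rebased(Q2 2015) = 94.2 / 90.3 × 100 = 104.3189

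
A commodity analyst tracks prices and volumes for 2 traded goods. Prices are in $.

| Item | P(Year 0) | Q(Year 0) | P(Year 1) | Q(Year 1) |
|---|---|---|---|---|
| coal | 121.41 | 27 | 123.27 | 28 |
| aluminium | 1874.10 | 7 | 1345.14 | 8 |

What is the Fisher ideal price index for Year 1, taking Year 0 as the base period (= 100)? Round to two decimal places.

77.50

Laspeyres component (base-period weights):
ΣP(Year 1)Q(Year 0) = 123.27×27 + 1345.14×7 = 3328.29 + 9415.98 = 12744.27
ΣP(Year 0)Q(Year 0) = 121.41×27 + 1874.10×7 = 3278.07 + 13118.7 = 16396.77
L = 12744.27 / 16396.77 × 100 = 77.7243
Paasche component (current-period weights):
ΣP(Year 1)Q(Year 1) = 123.27×28 + 1345.14×8 = 3451.56 + 10761.12 = 14212.68
ΣP(Year 0)Q(Year 1) = 121.41×28 + 1874.10×8 = 3399.48 + 14992.8 = 18392.28
P = 14212.68 / 18392.28 × 100 = 77.2752
Fisher = √(L × P) = √(77.7243 × 77.2752) = 77.4994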